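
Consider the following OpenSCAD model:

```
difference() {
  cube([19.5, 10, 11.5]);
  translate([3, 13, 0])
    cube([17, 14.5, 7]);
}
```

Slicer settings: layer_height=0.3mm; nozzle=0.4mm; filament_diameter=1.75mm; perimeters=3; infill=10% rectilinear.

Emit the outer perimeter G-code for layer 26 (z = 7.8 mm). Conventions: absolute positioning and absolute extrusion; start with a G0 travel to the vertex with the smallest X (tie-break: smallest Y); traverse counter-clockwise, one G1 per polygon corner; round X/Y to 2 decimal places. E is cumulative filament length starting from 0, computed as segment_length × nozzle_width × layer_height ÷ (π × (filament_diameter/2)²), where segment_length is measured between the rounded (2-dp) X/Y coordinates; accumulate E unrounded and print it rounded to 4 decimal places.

At z = 7.8 mm: the 19.5×10 cube contributes its full rectangle; the cube at (3, 13) is not intersected at this z (z outside [0, 7]); Subtracting the remaining from the first: none of the subtracted shapes is present at this height, so the 19.5×10 cube is unchanged — 1 connected region. The outline is a single polygon with 4 vertices. Extrusion per mm of travel: 0.4 × 0.3 / (π × 0.875²) = 0.049890. Accumulating E over each segment gives final E = 2.9435.

G0 X0.00 Y0.00 Z7.80
G1 X19.50 Y0.00 E0.9729
G1 X19.50 Y10.00 E1.4718
G1 X0.00 Y10.00 E2.4446
G1 X0.00 Y0.00 E2.9435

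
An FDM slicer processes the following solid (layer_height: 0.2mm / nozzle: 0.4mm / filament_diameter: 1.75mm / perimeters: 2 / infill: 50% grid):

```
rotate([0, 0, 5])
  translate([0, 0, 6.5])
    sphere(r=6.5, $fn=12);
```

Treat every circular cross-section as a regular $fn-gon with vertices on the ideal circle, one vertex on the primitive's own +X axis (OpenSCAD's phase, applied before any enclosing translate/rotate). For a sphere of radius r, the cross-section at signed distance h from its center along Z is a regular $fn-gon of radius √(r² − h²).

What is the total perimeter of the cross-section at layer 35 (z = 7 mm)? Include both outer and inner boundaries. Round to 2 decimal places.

At z = 7 mm: the sphere: section is a regular 12-gon, circumradius = √(r²−h²) = √(6.5²−0.5²) = 6.481 (perimeter = 2·12·6.481·sin(180°/12) = 40.26 mm); (rotated 5° about Z; rotation is an isometry so areas/perimeters/island counts are preserved). Overall, the cross-section is a single solid region. Total boundary length (outer) = 40.26 mm.

40.26 mm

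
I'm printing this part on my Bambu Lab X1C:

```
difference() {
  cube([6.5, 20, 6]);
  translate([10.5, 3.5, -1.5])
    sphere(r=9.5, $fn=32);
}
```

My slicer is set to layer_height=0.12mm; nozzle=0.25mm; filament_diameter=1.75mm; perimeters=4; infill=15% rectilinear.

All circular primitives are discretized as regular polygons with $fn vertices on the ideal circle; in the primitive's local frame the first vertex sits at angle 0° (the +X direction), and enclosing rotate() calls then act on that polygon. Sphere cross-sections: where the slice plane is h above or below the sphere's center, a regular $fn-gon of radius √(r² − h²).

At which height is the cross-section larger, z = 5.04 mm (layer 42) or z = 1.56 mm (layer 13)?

layer 42 (z = 5.04 mm)

Layer 42 (z = 5.04): the 6.5×20 cube contributes its full rectangle (area 130.00 mm²); the r=9.5 sphere at (10.5, 3.5) slices to a regular 32-gon of circumradius 6.890 (√(r²−h²) with h=6.54 from center) (area = (32/2)·6.890²·sin(360°/32) = 148.20 mm²); Subtracting the remaining from the first: starting from the 6.5×20 cube (130.00 mm²), the r=9.5 sphere at (10.5, 3.5) partially overlaps it — only the 20.17 mm² overlap (of its 148.20 mm²) is removed, clipping the outline — area = 109.83 mm². So its area = 109.83 mm². Layer 13 (z = 1.56): the cube (footprint 6.5×20) is included at this height (area 130.00 mm²); the r=9.5 sphere at (10.5, 3.5) slices to a regular 32-gon of circumradius 8.994 (√(r²−h²) with h=3.06 from center) (area = (32/2)·8.994²·sin(360°/32) = 252.48 mm²); Subtracting the remaining from the first: starting from the 6.5×20 cube (130.00 mm²), the r=9.5 sphere at (10.5, 3.5) partially overlaps it — only the 45.05 mm² overlap (of its 252.48 mm²) is removed, clipping the outline — area = 84.95 mm². So its area = 84.95 mm². Layer 42 is larger (109.83 vs 84.95 mm²).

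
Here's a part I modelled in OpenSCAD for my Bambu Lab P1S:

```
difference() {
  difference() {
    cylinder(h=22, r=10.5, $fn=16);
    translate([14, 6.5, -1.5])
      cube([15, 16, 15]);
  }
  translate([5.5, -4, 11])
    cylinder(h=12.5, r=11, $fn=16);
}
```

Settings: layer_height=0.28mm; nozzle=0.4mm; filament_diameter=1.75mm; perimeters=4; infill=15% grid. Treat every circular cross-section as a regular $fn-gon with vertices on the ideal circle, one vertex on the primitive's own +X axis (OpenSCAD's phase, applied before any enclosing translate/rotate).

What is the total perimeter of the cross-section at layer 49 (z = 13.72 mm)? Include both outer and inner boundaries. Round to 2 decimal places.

At z = 13.72 mm: the r=10.5 cylinder gives a regular 16-gon of circumradius 10.5 (constant along its height) (perimeter = 2·16·10.500·sin(180°/16) = 65.55 mm); the cube at (14, 6.5) is absent (z outside [-1.5, 13.5]); Taking the first minus the rest: none of the subtracted shapes is present at this height, so the r=10.5 cylinder is unchanged — boundary = 65.55 mm; the r=11 cylinder at (5.5, -4) contributes a regular 16-gon of circumradius 11 (perimeter = 2·16·11.000·sin(180°/16) = 68.67 mm); Subtracting the remaining from the first: starting from that combined region, the r=11 cylinder at (5.5, -4) partially overlaps it — only the 211.66 mm² overlap (of its 370.44 mm²) is removed, clipping the outline — boundary = 64.35 mm. Overall, the cross-section is a single solid region. Total boundary length (outer) = 64.35 mm.

64.35 mm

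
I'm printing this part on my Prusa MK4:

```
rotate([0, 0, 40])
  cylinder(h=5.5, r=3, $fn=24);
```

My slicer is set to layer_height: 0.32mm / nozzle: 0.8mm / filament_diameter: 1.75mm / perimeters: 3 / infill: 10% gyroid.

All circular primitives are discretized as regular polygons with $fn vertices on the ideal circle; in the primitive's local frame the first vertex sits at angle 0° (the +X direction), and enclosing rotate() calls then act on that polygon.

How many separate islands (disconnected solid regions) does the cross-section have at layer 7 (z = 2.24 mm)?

1

At z = 2.24 mm: the r=3 cylinder contributes a regular 24-gon of circumradius 3; (rotated 40° about Z; rotation is an isometry so areas/perimeters/island counts are preserved). Overall, the cross-section is a single solid region. Island count = 1.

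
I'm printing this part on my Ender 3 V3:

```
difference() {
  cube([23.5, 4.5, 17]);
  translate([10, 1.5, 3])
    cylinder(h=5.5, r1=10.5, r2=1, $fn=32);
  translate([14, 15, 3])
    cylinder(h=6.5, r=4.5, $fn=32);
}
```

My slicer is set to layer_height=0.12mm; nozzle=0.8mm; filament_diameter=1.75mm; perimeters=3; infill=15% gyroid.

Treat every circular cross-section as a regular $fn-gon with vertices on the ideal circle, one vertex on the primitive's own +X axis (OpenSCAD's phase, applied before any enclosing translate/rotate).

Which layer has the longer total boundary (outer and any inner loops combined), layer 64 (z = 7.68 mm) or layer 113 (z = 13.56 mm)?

Layer 64 (z = 7.68): the 23.5×4.5 cube contributes its full rectangle (perimeter 56.00 mm); the cone at (10, 1.5) (r1=10.5→r2=1) has section circumradius 2.416 here — a regular 32-gon (perimeter = 2·32·2.416·sin(180°/32) = 15.16 mm); the r=4.5 cylinder at (14, 15) contributes a regular 32-gon of circumradius 4.5 (perimeter = 2·32·4.500·sin(180°/32) = 28.23 mm); After the difference (first − rest): starting from the 23.5×4.5 cube, the cone at (10, 1.5) partially overlaps it — only the 15.84 mm² overlap (of its 18.23 mm²) is removed, clipping the outline; the r=4.5 cylinder at (14, 15) misses the remaining region (no effect) — boundary = 63.07 mm. So its perimeter = 63.07 mm. Layer 113 (z = 13.56): the cube (footprint 23.5×4.5) is included at this height (perimeter 56.00 mm); the cone at (10, 1.5) does not reach this height (z outside [3, 8.5]); the cylinder at (14, 15) does not reach this height (z outside [3, 9.5]); Taking the first minus the rest: none of the subtracted shapes is present at this height, so the 23.5×4.5 cube is unchanged — boundary = 56.00 mm. So its perimeter = 56.00 mm. Layer 64 is larger (63.07 vs 56.00 mm).

layer 64 (z = 7.68 mm)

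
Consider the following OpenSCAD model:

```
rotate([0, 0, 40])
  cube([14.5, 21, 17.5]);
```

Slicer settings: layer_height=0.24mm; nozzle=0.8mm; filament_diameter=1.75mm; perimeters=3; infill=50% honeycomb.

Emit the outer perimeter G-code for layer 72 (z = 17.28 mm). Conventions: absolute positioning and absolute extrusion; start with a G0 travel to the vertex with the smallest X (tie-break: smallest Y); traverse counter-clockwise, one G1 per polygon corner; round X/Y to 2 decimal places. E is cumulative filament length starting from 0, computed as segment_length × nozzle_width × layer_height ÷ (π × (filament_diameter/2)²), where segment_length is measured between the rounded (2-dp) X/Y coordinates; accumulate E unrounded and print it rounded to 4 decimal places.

G0 X-13.50 Y16.09 Z17.28
G1 X0.00 Y0.00 E1.6766
G1 X11.11 Y9.32 E2.8341
G1 X-2.39 Y25.41 E4.5107
G1 X-13.50 Y16.09 E5.6683

At z = 17.28 mm: the cube is present — its section is the full 14.5×21 rectangle; (whole slice rotated 40° about Z — lengths, areas and connectivity unchanged). The outline is a single polygon with 4 vertices. Extrusion per mm of travel: 0.8 × 0.24 / (π × 0.875²) = 0.079824. Accumulating E over each segment gives final E = 5.6683.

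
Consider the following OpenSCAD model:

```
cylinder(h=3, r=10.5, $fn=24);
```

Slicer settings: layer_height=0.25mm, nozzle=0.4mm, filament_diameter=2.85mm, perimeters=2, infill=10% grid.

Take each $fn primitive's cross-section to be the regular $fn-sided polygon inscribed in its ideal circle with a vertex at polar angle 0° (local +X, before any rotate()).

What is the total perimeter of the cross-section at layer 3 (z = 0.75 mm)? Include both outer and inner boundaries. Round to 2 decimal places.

At z = 0.75 mm: the cylinder: section is a regular 24-gon, circumradius r=10.5 (perimeter = 2·24·10.500·sin(180°/24) = 65.79 mm). Overall, the cross-section is a single solid region. Total boundary length (outer) = 65.79 mm.

65.79 mm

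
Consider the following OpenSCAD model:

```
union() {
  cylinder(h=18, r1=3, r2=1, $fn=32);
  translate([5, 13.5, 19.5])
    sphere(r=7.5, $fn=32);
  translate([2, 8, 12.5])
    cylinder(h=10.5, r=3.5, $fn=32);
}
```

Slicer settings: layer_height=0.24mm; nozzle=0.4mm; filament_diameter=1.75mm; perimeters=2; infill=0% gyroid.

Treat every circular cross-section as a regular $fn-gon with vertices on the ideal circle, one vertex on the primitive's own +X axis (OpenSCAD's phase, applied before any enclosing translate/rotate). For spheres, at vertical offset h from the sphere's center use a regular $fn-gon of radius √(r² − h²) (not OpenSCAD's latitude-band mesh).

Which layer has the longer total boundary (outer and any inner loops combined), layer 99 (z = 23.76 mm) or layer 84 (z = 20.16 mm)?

Layer 99 (z = 23.76): the cone does not reach this height (z outside [0, 18]); the sphere at (5, 13.5): section is a regular 32-gon, circumradius = √(r²−h²) = √(7.5²−4.26²) = 6.173 (perimeter = 2·32·6.173·sin(180°/32) = 38.72 mm); the cylinder at (2, 8) does not reach this height (z outside [12.5, 23]); Merging all regions: only the r=7.5 sphere at (5, 13.5) is present, so the union is just that shape — boundary = 38.72 mm. So its perimeter = 38.72 mm. Layer 84 (z = 20.16): the cone is absent (z outside [0, 18]); the r=7.5 sphere at (5, 13.5) slices to a regular 32-gon of circumradius 7.471 (√(r²−h²) with h=0.66 from center) (perimeter = 2·32·7.471·sin(180°/32) = 46.87 mm); the r=3.5 cylinder at (2, 8) contributes a regular 32-gon of circumradius 3.5 (perimeter = 2·32·3.500·sin(180°/32) = 21.96 mm); Taking the union: the regions partially overlap (shared area 25.39 mm²), so the edge portions inside another operand are dropped and the merged outline is re-measured after clipping — boundary = 49.93 mm. So its perimeter = 49.93 mm. Layer 84 is larger (49.93 vs 38.72 mm).

layer 84 (z = 20.16 mm)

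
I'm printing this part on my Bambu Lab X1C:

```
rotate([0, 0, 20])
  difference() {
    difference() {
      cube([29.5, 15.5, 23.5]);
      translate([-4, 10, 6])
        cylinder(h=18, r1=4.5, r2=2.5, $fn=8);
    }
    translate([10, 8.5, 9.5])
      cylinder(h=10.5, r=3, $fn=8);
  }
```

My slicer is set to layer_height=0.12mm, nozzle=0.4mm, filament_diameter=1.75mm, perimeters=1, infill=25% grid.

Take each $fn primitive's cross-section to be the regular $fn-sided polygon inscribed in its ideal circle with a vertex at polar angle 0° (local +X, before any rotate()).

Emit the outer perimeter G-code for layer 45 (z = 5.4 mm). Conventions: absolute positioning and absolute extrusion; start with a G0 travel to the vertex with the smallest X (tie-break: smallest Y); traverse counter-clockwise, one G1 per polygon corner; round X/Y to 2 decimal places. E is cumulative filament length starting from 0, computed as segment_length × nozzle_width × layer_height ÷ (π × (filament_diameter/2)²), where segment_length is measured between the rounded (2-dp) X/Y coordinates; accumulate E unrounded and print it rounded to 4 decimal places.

G0 X-5.30 Y14.57 Z5.40
G1 X0.00 Y0.00 E0.3094
G1 X27.72 Y10.09 E0.8981
G1 X22.42 Y24.65 E1.2073
G1 X-5.30 Y14.57 E1.7959

At z = 5.4 mm: the cube (footprint 29.5×15.5) is included at this height; the cone at (-4, 10) is absent (z outside [6, 24]); After the difference (first − rest): none of the subtracted shapes is present at this height, so the 29.5×15.5 cube is unchanged — 1 connected region; the cylinder at (10, 8.5) is not intersected at this z (z outside [9.5, 20]); Taking the first minus the rest: none of the subtracted shapes is present at this height, so the result so far is unchanged — 1 connected region; (whole slice rotated 20° about Z — lengths, areas and connectivity unchanged). The outline is a single polygon with 4 vertices. Extrusion per mm of travel: 0.4 × 0.12 / (π × 0.875²) = 0.019956. Accumulating E over each segment gives final E = 1.7959.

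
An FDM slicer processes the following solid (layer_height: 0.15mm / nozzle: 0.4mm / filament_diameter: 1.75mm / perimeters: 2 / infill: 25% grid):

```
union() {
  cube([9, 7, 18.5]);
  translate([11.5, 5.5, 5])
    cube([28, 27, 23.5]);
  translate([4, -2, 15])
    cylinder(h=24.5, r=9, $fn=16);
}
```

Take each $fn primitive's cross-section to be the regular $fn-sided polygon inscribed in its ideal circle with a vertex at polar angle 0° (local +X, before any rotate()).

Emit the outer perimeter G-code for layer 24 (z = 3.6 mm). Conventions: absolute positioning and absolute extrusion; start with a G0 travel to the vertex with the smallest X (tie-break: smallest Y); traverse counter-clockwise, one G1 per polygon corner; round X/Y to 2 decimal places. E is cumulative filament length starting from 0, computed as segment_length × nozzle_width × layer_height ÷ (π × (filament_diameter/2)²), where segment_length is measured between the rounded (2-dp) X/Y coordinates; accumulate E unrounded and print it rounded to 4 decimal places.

G0 X0.00 Y0.00 Z3.60
G1 X9.00 Y0.00 E0.2245
G1 X9.00 Y7.00 E0.3991
G1 X0.00 Y7.00 E0.6236
G1 X0.00 Y0.00 E0.7982

At z = 3.6 mm: the 9×7 cube contributes its full rectangle; the cube at (11.5, 5.5) does not reach this height (z outside [5, 28.5]); the cylinder at (4, -2) does not reach this height (z outside [15, 39.5]); Taking the union: only the 9×7 cube is present, so the union is just that shape — 1 connected region. The outline is a single polygon with 4 vertices. Extrusion per mm of travel: 0.4 × 0.15 / (π × 0.875²) = 0.024945. Accumulating E over each segment gives final E = 0.7982.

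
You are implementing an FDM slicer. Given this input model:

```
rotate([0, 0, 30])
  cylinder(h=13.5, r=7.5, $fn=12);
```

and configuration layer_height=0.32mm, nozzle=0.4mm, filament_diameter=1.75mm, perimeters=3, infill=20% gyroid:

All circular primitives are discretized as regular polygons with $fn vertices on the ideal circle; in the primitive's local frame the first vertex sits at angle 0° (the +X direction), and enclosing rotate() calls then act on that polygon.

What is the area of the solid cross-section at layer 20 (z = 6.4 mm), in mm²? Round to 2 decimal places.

At z = 6.4 mm: the cylinder: section is a regular 12-gon, circumradius r=7.5 (area = (12/2)·7.500²·sin(360°/12) = 168.75 mm²); (whole slice rotated 30° about Z — lengths, areas and connectivity unchanged). Overall, the cross-section is a single solid region. Net area = 168.75 mm².

168.75 mm²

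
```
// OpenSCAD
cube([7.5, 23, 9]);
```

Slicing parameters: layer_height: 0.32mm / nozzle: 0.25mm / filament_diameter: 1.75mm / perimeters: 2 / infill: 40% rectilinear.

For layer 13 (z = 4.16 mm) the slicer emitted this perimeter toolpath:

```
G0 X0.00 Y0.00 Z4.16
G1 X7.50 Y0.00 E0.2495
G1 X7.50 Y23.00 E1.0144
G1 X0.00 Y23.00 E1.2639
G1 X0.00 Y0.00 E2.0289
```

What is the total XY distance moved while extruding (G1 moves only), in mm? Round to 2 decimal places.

Sum the Euclidean lengths of each G1 segment: total = 61.00 mm.

61.00 mm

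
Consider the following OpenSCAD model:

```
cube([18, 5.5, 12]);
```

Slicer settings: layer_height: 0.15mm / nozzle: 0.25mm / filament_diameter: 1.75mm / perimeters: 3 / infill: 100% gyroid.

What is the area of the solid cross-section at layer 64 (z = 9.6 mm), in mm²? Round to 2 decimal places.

At z = 9.6 mm: the cube is present — its section is the full 18×5.5 rectangle (area 99.00 mm²). Overall, the cross-section is a single solid region. Net area = 99.00 mm².

99.00 mm²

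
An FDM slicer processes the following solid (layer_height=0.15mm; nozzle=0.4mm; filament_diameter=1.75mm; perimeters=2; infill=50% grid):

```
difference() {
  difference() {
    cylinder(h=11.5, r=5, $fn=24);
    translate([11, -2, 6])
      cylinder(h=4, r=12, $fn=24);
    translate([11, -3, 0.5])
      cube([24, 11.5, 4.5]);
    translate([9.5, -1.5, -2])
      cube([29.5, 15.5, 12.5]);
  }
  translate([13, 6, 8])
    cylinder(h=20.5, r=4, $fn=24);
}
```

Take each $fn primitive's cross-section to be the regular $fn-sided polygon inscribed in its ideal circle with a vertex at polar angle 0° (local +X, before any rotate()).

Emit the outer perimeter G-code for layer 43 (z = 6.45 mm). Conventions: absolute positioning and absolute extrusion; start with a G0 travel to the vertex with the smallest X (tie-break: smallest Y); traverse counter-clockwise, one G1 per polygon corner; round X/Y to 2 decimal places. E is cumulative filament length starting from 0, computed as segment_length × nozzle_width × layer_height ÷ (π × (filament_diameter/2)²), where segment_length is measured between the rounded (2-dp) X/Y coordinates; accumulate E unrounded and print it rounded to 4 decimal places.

G0 X-5.00 Y0.00 Z6.45
G1 X-4.83 Y-1.29 E0.0325
G1 X-4.33 Y-2.50 E0.0651
G1 X-3.54 Y-3.54 E0.0977
G1 X-2.50 Y-4.33 E0.1303
G1 X-1.29 Y-4.83 E0.1629
G1 X-0.62 Y-4.92 E0.1798
G1 X-1.00 Y-2.00 E0.2533
G1 X-0.59 Y1.11 E0.3315
G1 X0.61 Y4.00 E0.4096
G1 X1.25 Y4.84 E0.4359
G1 X0.00 Y5.00 E0.4673
G1 X-1.29 Y4.83 E0.4998
G1 X-2.50 Y4.33 E0.5325
G1 X-3.54 Y3.54 E0.5650
G1 X-4.33 Y2.50 E0.5976
G1 X-4.83 Y1.29 E0.6303
G1 X-5.00 Y0.00 E0.6627

At z = 6.45 mm: the cylinder: section is a regular 24-gon, circumradius r=5; the cylinder at (11, -2): section is a regular 24-gon, circumradius r=12; the cube at (11, -3) is absent (z outside [0.5, 5]); the 29.5×15.5 cube at (9.5, -1.5) contributes its full rectangle; Taking the first minus the rest: starting from the r=5 cylinder, the r=12 cylinder at (11, -2) partially overlaps it — only the 42.77 mm² overlap (of its 447.24 mm²) is removed, clipping the outline; the 29.5×15.5 cube at (9.5, -1.5) misses the remaining region (no effect) — 1 connected region; the cylinder at (13, 6) does not reach this height (z outside [8, 28.5]); Taking the first minus the rest: none of the subtracted shapes is present at this height, so the result so far is unchanged — 1 connected region. The outline is a single polygon with 17 vertices. Extrusion per mm of travel: 0.4 × 0.15 / (π × 0.875²) = 0.024945. Accumulating E over each segment gives final E = 0.6627.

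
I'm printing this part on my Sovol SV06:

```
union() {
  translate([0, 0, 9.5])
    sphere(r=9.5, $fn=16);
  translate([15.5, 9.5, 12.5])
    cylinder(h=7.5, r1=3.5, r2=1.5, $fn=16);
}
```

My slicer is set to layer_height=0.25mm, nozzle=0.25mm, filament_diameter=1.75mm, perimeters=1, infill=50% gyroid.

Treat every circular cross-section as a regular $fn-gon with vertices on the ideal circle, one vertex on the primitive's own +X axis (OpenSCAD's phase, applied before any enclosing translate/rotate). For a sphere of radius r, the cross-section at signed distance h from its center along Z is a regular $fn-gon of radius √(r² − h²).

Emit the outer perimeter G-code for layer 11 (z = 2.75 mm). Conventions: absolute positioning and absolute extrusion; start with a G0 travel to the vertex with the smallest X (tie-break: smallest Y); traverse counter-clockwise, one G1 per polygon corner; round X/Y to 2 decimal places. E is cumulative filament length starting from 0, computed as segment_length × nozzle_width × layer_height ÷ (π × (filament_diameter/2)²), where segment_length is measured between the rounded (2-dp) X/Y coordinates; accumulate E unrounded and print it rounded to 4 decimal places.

At z = 2.75 mm: the sphere: section is a regular 16-gon, circumradius = √(r²−h²) = √(9.5²−6.75²) = 6.685; the cone at (15.5, 9.5) is absent (z outside [12.5, 20]); Combining (union): only the r=9.5 sphere is present, so the union is just that shape — 1 connected region. The outline is a single polygon with 16 vertices. Extrusion per mm of travel: 0.25 × 0.25 / (π × 0.875²) = 0.025984. Accumulating E over each segment gives final E = 1.0847.

G0 X-6.68 Y0.00 Z2.75
G1 X-6.18 Y-2.56 E0.0678
G1 X-4.73 Y-4.73 E0.1356
G1 X-2.56 Y-6.18 E0.2034
G1 X0.00 Y-6.68 E0.2712
G1 X2.56 Y-6.18 E0.3390
G1 X4.73 Y-4.73 E0.4068
G1 X6.18 Y-2.56 E0.4746
G1 X6.68 Y0.00 E0.5424
G1 X6.18 Y2.56 E0.6101
G1 X4.73 Y4.73 E0.6780
G1 X2.56 Y6.18 E0.7458
G1 X0.00 Y6.68 E0.8136
G1 X-2.56 Y6.18 E0.8813
G1 X-4.73 Y4.73 E0.9492
G1 X-6.18 Y2.56 E1.0170
G1 X-6.68 Y0.00 E1.0847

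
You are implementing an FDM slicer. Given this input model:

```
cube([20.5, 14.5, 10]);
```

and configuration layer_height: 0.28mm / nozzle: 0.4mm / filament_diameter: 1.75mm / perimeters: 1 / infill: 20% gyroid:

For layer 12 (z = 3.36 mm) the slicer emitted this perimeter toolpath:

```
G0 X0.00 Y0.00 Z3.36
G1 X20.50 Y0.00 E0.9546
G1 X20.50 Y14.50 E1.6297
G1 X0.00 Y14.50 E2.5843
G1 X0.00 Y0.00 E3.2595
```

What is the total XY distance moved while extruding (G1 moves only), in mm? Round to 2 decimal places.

Sum the Euclidean lengths of each G1 segment: total = 70.00 mm.

70.00 mm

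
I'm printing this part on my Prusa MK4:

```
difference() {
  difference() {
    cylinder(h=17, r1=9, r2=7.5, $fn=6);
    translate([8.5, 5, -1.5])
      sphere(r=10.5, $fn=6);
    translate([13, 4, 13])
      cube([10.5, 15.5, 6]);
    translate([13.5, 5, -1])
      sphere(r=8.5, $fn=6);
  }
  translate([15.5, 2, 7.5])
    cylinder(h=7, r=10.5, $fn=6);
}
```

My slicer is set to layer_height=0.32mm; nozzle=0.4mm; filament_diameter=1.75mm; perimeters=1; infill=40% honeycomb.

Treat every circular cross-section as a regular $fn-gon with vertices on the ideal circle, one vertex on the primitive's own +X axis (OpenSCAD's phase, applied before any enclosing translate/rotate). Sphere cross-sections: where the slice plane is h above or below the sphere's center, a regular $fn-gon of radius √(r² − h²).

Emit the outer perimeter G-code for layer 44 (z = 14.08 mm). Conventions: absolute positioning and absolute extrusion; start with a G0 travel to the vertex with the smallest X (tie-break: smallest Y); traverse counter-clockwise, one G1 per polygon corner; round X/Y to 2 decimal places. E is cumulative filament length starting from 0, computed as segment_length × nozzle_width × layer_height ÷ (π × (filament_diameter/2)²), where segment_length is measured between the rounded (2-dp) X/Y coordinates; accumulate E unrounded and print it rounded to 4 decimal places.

At z = 14.08 mm: the cone (r1=9→r2=7.5) has section circumradius 7.758 here — a regular 6-gon; the sphere at (8.5, 5) does not reach this height (|z−center|=15.580 > r=10.5); the cube at (13, 4) is present — its section is the full 10.5×15.5 rectangle; the sphere at (13.5, 5) is absent (|z−center|=15.080 > r=8.5); Taking the first minus the rest: starting from the cone, the 10.5×15.5 cube at (13, 4) misses the remaining region (no effect) — 1 connected region; the r=10.5 cylinder at (15.5, 2) gives a regular 6-gon of circumradius 10.5 (constant along its height); After the difference (first − rest): starting from that combined region, the r=10.5 cylinder at (15.5, 2) partially overlaps it — only the 5.43 mm² overlap (of its 286.44 mm²) is removed, clipping the outline — 1 connected region. The outline is a single polygon with 8 vertices. Extrusion per mm of travel: 0.4 × 0.32 / (π × 0.875²) = 0.053216. Accumulating E over each segment gives final E = 2.4777.

G0 X-7.76 Y0.00 Z14.08
G1 X-3.88 Y-6.72 E0.4129
G1 X3.88 Y-6.72 E0.8259
G1 X6.96 Y-1.39 E1.1535
G1 X5.00 Y2.00 E1.3619
G1 X5.80 Y3.39 E1.4472
G1 X3.88 Y6.72 E1.6518
G1 X-3.88 Y6.72 E2.0647
G1 X-7.76 Y0.00 E2.4777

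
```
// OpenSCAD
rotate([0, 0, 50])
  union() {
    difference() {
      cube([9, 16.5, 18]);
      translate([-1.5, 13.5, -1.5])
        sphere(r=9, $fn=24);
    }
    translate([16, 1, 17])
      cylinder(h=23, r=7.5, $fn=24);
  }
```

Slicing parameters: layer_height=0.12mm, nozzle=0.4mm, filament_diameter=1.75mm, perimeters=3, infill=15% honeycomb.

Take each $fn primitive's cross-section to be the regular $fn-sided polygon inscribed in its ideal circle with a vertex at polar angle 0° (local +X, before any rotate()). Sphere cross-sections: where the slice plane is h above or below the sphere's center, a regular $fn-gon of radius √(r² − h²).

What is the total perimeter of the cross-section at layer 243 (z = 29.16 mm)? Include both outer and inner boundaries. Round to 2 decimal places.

At z = 29.16 mm: the cube is absent (z outside [0, 18]); the sphere at (-1.5, 13.5) does not reach this height (|z−center|=30.660 > r=9); Subtracting the remaining from the first: the first operand is absent here, so nothing remains; the r=7.5 cylinder at (16, 1) contributes a regular 24-gon of circumradius 7.5 (perimeter = 2·24·7.500·sin(180°/24) = 46.99 mm); Taking the union: only the r=7.5 cylinder at (16, 1) is present, so the union is just that shape — boundary = 46.99 mm; (rotated 50° about Z; rotation is an isometry so areas/perimeters/island counts are preserved). Overall, the cross-section is a single solid region. Total boundary length (outer) = 46.99 mm.

46.99 mm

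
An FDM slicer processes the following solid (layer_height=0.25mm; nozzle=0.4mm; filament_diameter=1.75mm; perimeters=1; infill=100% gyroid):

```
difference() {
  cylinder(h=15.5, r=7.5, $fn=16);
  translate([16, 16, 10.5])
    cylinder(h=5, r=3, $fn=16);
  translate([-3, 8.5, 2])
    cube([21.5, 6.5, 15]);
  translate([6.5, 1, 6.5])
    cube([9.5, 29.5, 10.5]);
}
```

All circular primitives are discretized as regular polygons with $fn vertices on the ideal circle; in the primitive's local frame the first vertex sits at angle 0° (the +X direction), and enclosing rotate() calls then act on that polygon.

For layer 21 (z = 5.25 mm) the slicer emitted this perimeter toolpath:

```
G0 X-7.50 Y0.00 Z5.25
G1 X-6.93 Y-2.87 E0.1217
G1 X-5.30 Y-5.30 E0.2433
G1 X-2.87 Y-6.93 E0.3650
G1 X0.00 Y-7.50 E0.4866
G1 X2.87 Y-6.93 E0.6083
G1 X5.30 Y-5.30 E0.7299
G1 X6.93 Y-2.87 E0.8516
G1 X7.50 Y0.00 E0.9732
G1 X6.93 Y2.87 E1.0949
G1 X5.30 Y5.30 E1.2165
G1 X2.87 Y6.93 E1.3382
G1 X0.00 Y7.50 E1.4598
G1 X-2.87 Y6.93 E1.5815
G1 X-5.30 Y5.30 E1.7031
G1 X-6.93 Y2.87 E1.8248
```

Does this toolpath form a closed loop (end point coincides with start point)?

no

Start point (G0): (-7.50, 0.00). End point (last G1): the path does not return to the start — open.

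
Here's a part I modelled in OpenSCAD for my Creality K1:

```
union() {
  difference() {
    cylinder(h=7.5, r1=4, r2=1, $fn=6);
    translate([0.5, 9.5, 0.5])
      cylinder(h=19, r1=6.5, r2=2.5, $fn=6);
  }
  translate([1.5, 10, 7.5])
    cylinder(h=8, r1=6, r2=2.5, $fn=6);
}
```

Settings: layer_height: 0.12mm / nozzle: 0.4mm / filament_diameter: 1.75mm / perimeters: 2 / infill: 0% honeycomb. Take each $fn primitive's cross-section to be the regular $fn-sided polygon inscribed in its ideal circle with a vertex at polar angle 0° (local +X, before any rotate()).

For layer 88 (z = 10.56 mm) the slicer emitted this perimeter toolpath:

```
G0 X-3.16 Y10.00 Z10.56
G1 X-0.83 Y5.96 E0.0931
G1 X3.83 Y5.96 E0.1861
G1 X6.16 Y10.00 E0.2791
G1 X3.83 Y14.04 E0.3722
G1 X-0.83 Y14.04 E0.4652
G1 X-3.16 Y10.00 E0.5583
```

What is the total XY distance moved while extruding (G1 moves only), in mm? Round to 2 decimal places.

27.97 mm

Sum the Euclidean lengths of each G1 segment: total = 27.97 mm.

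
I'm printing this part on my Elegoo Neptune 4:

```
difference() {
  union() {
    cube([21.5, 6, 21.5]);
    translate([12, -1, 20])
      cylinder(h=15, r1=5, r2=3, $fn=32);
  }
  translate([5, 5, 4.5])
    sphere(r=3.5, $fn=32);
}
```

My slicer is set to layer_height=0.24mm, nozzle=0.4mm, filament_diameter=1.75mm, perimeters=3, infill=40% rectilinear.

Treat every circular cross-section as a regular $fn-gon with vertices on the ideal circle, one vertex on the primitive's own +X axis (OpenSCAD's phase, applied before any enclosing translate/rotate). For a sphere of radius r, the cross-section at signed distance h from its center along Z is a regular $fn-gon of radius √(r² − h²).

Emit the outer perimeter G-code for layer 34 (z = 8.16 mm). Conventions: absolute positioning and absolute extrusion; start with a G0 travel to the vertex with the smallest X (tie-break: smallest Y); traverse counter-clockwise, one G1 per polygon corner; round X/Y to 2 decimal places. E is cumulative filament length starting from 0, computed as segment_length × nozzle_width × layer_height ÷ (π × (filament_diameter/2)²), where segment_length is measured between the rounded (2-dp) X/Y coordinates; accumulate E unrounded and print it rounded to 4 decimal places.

At z = 8.16 mm: the cube is present — its section is the full 21.5×6 rectangle; the cone at (12, -1) is absent (z outside [20, 35]); Combining (union): only the 21.5×6 cube is present, so the union is just that shape — 1 connected region; the sphere at (5, 5) is not intersected at this z (|z−center|=3.660 > r=3.5); After the difference (first − rest): none of the subtracted shapes is present at this height, so that combined region is unchanged — 1 connected region. The outline is a single polygon with 4 vertices. Extrusion per mm of travel: 0.4 × 0.24 / (π × 0.875²) = 0.039912. Accumulating E over each segment gives final E = 2.1952.

G0 X0.00 Y0.00 Z8.16
G1 X21.50 Y0.00 E0.8581
G1 X21.50 Y6.00 E1.0976
G1 X0.00 Y6.00 E1.9557
G1 X0.00 Y0.00 E2.1952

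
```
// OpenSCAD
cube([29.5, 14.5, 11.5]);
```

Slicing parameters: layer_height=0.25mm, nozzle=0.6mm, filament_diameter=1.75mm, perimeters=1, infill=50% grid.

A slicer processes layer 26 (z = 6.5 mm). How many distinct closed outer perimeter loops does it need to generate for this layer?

At z = 6.5 mm: the 29.5×14.5 cube contributes its full rectangle. The result has 1 disconnected region.

1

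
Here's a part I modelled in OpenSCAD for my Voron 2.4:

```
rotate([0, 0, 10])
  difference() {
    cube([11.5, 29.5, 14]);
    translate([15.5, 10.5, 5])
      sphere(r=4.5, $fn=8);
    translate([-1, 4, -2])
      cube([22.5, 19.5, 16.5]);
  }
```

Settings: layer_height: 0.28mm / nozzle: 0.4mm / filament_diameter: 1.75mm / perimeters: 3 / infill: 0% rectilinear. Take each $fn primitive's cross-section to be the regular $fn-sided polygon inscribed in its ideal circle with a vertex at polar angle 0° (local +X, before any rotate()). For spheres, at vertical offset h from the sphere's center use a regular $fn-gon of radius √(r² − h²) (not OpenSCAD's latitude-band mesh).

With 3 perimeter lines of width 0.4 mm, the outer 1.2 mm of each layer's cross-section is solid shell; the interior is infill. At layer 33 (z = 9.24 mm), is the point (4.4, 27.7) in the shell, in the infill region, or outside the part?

infill

At z = 9.24 mm: the cube (footprint 11.5×29.5) is included at this height; the r=4.5 sphere at (15.5, 10.5) slices to a regular 8-gon of circumradius 1.507 (√(r²−h²) with h=4.24 from center); the cube at (-1, 4) (footprint 22.5×19.5) is included at this height; Subtracting the remaining from the first: starting from the 11.5×29.5 cube, the r=4.5 sphere at (15.5, 10.5) misses the remaining region (no effect); the 22.5×19.5 cube at (-1, 4) partially overlaps it — only the 224.25 mm² overlap (of its 438.75 mm²) is removed, clipping the outline — 2 connected regions; (whole slice rotated 10° about Z — lengths, areas and connectivity unchanged). Overall, the cross-section has 2 separate islands. Undo the 10° rotation: the query point maps to (9.143, 26.515) in the un-rotated model frame. The nearest boundary edge runs (11.50, 29.50)→(11.50, 23.50); distance from the point to it = 2.36 mm. (Shell/infill is judged within the island containing the point — the largest one.) The point is inside the cross-section and 2.36 mm from the nearest boundary — more than the 1.2 mm shell width (3 × 0.4), so it's in the infill interior.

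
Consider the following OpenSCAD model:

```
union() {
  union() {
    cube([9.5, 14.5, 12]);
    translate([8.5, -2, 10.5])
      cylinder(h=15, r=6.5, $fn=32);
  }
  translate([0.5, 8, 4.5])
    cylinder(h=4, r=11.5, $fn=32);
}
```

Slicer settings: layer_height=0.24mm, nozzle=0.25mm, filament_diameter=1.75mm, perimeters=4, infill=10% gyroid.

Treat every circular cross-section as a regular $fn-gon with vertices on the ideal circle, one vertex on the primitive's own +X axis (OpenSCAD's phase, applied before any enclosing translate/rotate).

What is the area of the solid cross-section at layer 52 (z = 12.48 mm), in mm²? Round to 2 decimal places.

131.88 mm²

At z = 12.48 mm: the cube is absent (z outside [0, 12]); the cylinder at (8.5, -2): section is a regular 32-gon, circumradius r=6.5 (area = (32/2)·6.500²·sin(360°/32) = 131.88 mm²); Merging all regions: only the r=6.5 cylinder at (8.5, -2) is present, so the union is just that shape — area = 131.88 mm²; the cylinder at (0.5, 8) is not intersected at this z (z outside [4.5, 8.5]); Combining (union): only the result so far is present, so the union is just that shape — area = 131.88 mm². Overall, the cross-section is a single solid region. Net area = 131.88 mm².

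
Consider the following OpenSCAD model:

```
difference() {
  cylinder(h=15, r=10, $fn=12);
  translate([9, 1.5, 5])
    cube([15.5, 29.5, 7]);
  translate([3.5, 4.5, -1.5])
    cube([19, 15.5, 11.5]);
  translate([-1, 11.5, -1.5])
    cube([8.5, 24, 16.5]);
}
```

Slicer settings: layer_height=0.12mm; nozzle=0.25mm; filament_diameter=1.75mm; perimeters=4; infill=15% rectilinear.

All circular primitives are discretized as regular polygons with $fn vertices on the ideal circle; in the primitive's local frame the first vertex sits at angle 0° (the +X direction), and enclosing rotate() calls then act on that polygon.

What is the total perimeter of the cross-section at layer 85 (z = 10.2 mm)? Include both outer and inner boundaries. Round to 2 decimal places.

62.64 mm

At z = 10.2 mm: the cylinder: section is a regular 12-gon, circumradius r=10 (perimeter = 2·12·10.000·sin(180°/12) = 62.12 mm); the cube at (9, 1.5) is present — its section is the full 15.5×29.5 rectangle (perimeter 90.00 mm); the cube at (3.5, 4.5) does not reach this height (z outside [-1.5, 10]); the 8.5×24 cube at (-1, 11.5) contributes its full rectangle (perimeter 65.00 mm); Taking the first minus the rest: starting from the r=10 cylinder, the 15.5×29.5 cube at (9, 1.5) partially overlaps it — only the 0.67 mm² overlap (of its 457.25 mm²) is removed, clipping the outline; the 8.5×24 cube at (-1, 11.5) misses the remaining region (no effect) — boundary = 62.64 mm. Overall, the cross-section is a single solid region. Total boundary length (outer) = 62.64 mm.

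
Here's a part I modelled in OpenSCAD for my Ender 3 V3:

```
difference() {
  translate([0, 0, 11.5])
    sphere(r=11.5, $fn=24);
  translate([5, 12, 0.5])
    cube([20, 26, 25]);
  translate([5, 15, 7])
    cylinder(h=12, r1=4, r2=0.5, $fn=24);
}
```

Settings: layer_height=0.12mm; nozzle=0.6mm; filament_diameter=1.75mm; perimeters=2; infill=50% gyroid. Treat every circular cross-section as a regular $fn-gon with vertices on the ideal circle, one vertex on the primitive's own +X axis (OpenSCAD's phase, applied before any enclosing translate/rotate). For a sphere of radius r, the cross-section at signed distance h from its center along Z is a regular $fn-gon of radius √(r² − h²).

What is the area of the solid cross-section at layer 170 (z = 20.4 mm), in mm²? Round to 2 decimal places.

At z = 20.4 mm: the sphere: section is a regular 24-gon, circumradius = √(r²−h²) = √(11.5²−8.9²) = 7.283 (area = (24/2)·7.283²·sin(360°/24) = 164.73 mm²); the cube at (5, 12) is present — its section is the full 20×26 rectangle (area 520.00 mm²); the cone at (5, 15) does not reach this height (z outside [7, 19]); Taking the first minus the rest: starting from the r=11.5 sphere (164.73 mm²), the 20×26 cube at (5, 12) misses the remaining region (no effect) — area = 164.73 mm². Overall, the cross-section is a single solid region. Net area = 164.73 mm².

164.73 mm²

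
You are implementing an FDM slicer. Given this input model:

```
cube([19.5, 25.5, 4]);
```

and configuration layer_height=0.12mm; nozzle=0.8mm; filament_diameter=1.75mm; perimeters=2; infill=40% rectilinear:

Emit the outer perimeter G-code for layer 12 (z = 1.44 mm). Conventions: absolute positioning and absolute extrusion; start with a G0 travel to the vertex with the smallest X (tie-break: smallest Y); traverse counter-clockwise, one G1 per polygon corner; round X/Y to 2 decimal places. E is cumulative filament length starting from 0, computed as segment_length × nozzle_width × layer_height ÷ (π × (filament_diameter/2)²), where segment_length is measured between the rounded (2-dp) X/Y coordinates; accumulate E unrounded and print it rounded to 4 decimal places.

G0 X0.00 Y0.00 Z1.44
G1 X19.50 Y0.00 E0.7783
G1 X19.50 Y25.50 E1.7960
G1 X0.00 Y25.50 E2.5743
G1 X0.00 Y0.00 E3.5921

At z = 1.44 mm: the 19.5×25.5 cube contributes its full rectangle. The outline is a single polygon with 4 vertices. Extrusion per mm of travel: 0.8 × 0.12 / (π × 0.875²) = 0.039912. Accumulating E over each segment gives final E = 3.5921.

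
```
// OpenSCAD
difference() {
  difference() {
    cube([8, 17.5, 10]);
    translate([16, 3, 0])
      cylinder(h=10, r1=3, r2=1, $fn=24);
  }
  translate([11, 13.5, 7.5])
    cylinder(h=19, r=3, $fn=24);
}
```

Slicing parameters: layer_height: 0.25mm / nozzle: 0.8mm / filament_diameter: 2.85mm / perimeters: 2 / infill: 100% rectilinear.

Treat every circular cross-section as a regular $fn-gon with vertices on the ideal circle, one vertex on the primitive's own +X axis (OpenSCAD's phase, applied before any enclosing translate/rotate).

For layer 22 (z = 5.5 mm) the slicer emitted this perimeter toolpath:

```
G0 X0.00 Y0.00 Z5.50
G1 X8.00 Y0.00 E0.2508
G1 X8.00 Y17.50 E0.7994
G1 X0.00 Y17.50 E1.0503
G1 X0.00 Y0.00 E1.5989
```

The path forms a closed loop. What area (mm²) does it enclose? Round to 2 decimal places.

140.00 mm²

Apply the shoelace formula to the sequence of (X, Y) vertices; enclosed area = 140.00 mm².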